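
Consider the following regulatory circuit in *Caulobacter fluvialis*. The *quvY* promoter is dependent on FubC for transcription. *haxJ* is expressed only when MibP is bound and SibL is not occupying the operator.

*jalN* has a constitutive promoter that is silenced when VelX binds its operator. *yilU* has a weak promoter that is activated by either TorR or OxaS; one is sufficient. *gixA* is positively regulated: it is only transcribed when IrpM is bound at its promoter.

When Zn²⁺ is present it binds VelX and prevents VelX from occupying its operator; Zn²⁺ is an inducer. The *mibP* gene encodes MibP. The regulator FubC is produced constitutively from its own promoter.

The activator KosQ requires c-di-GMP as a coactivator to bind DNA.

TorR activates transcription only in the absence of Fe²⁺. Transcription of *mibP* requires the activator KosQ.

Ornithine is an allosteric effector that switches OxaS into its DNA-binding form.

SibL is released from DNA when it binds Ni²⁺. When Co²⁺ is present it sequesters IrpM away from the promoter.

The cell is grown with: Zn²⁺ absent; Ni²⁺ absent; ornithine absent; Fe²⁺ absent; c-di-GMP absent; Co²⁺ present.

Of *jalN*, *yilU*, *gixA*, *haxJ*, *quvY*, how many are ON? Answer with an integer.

Zn²⁺ is absent, so VelX is active.
With repressor VelX bound, *jalN* is not transcribed.
→ *jalN* is OFF.
Fe²⁺ is absent, so TorR is active.
Ornithine is absent, so OxaS is inactive.
Activator TorR is present, so *yilU* is transcribed.
→ *yilU* is ON.
Co²⁺ is present, so IrpM is inactive.
Required activator IrpM is absent, so *gixA* is not transcribed.
→ *gixA* is OFF.
Ni²⁺ is absent, so SibL is active.
c-di-GMP is absent, so KosQ is inactive.
Required activator KosQ is absent, so *mibP* is not transcribed.
So MibP is not produced.
With repressor SibL bound, *haxJ* is not transcribed.
→ *haxJ* is OFF.
FubC is produced constitutively and is active.
No repressor is bound and FubC is active, so *quvY* is transcribed.
→ *quvY* is ON.
2 of the 5 genes are transcribed.

2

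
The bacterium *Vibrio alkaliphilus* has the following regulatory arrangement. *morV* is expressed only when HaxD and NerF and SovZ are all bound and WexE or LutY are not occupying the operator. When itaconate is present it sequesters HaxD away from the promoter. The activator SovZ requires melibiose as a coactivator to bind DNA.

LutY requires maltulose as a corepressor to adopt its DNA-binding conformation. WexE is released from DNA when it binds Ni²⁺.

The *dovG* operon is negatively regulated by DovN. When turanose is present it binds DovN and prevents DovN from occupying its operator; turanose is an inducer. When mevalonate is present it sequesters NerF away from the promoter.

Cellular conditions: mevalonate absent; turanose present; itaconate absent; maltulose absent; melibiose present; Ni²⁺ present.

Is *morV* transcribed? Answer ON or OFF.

ON

Itaconate is absent, so HaxD is active.
Ni²⁺ is present, so WexE is inactive.
Mevalonate is absent, so NerF is active.
Melibiose is present, so SovZ is active.
Maltulose is absent, so LutY is inactive.
No repressor is bound and HaxD and NerF and SovZ are active, so *morV* is transcribed.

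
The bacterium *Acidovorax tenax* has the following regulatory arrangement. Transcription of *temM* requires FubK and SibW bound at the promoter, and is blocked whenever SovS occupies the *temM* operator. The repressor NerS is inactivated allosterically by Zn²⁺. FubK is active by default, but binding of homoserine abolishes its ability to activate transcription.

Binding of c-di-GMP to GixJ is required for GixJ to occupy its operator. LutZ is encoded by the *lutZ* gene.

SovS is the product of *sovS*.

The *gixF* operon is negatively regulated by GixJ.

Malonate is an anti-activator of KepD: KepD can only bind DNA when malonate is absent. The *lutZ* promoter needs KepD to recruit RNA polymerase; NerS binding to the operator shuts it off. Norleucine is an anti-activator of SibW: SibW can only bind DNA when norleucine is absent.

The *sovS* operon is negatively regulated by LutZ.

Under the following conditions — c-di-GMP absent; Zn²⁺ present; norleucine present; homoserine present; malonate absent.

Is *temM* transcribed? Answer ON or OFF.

Homoserine is present, so FubK is inactive.
Norleucine is present, so SibW is inactive.
Zn²⁺ is present, so NerS is inactive.
Malonate is absent, so KepD is active.
No repressor is bound and KepD is active, so *lutZ* is transcribed.
So LutZ is produced and active.
With repressor LutZ bound, *sovS* is not transcribed.
So SovS is not produced.
Required activator FubK is absent, so *temM* is not transcribed.

OFF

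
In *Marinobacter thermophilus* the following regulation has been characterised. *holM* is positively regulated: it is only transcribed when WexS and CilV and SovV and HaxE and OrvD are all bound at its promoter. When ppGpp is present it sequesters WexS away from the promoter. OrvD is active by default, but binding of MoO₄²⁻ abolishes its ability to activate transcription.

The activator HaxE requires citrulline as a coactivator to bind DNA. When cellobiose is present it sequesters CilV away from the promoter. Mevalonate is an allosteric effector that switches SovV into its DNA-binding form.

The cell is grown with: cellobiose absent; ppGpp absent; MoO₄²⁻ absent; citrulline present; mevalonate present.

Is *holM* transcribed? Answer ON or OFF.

ppGpp is absent, so WexS is active.
Cellobiose is absent, so CilV is active.
Mevalonate is present, so SovV is active.
Citrulline is present, so HaxE is active.
MoO₄²⁻ is absent, so OrvD is active.
No repressor is bound and WexS and CilV and SovV and HaxE and OrvD are active, so *holM* is transcribed.

ON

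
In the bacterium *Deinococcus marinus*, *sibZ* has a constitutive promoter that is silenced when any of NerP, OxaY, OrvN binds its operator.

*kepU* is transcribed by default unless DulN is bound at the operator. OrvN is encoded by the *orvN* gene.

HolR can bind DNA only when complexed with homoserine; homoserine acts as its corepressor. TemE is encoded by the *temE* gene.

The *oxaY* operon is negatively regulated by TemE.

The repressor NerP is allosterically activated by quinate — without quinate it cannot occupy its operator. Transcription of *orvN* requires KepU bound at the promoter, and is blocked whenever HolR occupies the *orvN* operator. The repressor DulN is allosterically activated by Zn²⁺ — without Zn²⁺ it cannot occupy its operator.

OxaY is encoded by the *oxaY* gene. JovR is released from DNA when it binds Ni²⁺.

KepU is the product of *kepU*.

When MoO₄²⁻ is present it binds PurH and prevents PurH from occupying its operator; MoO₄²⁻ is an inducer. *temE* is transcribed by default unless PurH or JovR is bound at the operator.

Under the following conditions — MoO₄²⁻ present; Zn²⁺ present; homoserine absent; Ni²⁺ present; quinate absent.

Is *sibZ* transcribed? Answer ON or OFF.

ON

Quinate is absent, so NerP is inactive.
MoO₄²⁻ is present, so PurH is inactive.
Ni²⁺ is present, so JovR is inactive.
With no repressor bound, *temE* is transcribed.
So TemE is produced and active.
With repressor TemE bound, *oxaY* is not transcribed.
So OxaY is not produced.
Homoserine is absent, so HolR is inactive.
Zn²⁺ is present, so DulN is active.
With repressor DulN bound, *kepU* is not transcribed.
So KepU is not produced.
Required activator KepU is absent, so *orvN* is not transcribed.
So OrvN is not produced.
With no repressor bound, *sibZ* is transcribed.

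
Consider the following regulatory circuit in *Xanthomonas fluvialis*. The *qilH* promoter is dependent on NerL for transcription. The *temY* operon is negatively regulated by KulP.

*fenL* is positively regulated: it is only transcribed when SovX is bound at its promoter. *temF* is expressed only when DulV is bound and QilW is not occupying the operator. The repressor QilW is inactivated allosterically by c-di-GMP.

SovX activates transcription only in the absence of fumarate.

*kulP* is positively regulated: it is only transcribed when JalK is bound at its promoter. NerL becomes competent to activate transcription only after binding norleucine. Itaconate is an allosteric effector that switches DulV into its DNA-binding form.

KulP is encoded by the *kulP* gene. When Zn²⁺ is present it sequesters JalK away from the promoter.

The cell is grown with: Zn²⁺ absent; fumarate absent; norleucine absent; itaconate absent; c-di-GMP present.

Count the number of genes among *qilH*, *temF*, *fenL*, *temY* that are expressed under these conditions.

1

Norleucine is absent, so NerL is inactive.
Required activator NerL is absent, so *qilH* is not transcribed.
→ *qilH* is OFF.
Itaconate is absent, so DulV is inactive.
c-di-GMP is present, so QilW is inactive.
Required activator DulV is absent, so *temF* is not transcribed.
→ *temF* is OFF.
Fumarate is absent, so SovX is active.
No repressor is bound and SovX is active, so *fenL* is transcribed.
→ *fenL* is ON.
Zn²⁺ is absent, so JalK is active.
No repressor is bound and JalK is active, so *kulP* is transcribed.
So KulP is produced and active.
With repressor KulP bound, *temY* is not transcribed.
→ *temY* is OFF.
1 of the 4 genes is transcribed.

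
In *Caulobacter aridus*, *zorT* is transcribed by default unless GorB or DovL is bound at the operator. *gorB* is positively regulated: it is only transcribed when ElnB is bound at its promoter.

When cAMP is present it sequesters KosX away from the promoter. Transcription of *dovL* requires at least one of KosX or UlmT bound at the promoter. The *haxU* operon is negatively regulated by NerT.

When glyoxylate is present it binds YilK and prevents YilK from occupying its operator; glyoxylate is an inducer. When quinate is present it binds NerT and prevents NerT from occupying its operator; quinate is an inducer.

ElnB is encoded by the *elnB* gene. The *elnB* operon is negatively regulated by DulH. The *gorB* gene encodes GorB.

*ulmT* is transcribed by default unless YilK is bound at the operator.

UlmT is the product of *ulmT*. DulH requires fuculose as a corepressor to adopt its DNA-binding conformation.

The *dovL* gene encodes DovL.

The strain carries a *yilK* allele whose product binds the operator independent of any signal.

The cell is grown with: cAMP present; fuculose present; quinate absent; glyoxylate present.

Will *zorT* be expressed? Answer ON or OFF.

Fuculose is present, so DulH is active.
With repressor DulH bound, *elnB* is not transcribed.
So ElnB is not produced.
Required activator ElnB is absent, so *gorB* is not transcribed.
So GorB is not produced.
cAMP is present, so KosX is inactive.
YilK is constitutively active in this strain.
With repressor YilK bound, *ulmT* is not transcribed.
So UlmT is not produced.
No activator is available at the *dovL* promoter, so *dovL* is not transcribed.
So DovL is not produced.
With no repressor bound, *zorT* is transcribed.

ON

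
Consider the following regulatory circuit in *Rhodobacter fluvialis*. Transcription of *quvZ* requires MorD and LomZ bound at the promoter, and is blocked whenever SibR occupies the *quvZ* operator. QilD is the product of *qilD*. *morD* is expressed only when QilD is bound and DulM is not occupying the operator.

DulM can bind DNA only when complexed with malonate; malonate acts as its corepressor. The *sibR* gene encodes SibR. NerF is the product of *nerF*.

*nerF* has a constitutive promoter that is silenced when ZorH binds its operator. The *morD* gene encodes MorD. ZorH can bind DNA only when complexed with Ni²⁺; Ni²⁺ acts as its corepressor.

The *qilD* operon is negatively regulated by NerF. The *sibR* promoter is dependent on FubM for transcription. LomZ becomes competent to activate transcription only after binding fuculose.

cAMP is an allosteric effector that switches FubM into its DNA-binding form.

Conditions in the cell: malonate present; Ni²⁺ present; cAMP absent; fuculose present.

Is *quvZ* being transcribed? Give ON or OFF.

Malonate is present, so DulM is active.
Ni²⁺ is present, so ZorH is active.
With repressor ZorH bound, *nerF* is not transcribed.
So NerF is not produced.
With no repressor bound, *qilD* is transcribed.
So QilD is produced and active.
With repressor DulM bound, *morD* is not transcribed.
So MorD is not produced.
cAMP is absent, so FubM is inactive.
Required activator FubM is absent, so *sibR* is not transcribed.
So SibR is not produced.
Fuculose is present, so LomZ is active.
Required activator MorD is absent, so *quvZ* is not transcribed.

OFF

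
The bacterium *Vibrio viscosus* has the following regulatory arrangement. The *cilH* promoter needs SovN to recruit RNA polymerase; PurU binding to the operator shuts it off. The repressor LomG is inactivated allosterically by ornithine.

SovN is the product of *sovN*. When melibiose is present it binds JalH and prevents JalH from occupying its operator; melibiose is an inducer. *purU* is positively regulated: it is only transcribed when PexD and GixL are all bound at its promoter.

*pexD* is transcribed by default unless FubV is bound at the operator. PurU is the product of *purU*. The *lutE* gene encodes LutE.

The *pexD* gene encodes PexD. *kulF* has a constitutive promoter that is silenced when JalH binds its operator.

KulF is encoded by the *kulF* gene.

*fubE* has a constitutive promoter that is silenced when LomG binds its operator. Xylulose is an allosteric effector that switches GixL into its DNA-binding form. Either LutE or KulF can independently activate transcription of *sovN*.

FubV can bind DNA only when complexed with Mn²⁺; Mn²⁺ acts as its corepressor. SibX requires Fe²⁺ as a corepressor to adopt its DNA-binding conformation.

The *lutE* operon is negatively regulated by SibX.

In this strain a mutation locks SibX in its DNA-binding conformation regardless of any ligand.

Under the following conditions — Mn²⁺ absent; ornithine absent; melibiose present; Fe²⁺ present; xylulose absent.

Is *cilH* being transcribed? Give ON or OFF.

ON

SibX is constitutively active in this strain.
With repressor SibX bound, *lutE* is not transcribed.
So LutE is not produced.
Melibiose is present, so JalH is inactive.
With no repressor bound, *kulF* is transcribed.
So KulF is produced and active.
Activator KulF is present, so *sovN* is transcribed.
So SovN is produced and active.
Mn²⁺ is absent, so FubV is inactive.
With no repressor bound, *pexD* is transcribed.
So PexD is produced and active.
Xylulose is absent, so GixL is inactive.
Required activator GixL is absent, so *purU* is not transcribed.
So PurU is not produced.
No repressor is bound and SovN is active, so *cilH* is transcribed.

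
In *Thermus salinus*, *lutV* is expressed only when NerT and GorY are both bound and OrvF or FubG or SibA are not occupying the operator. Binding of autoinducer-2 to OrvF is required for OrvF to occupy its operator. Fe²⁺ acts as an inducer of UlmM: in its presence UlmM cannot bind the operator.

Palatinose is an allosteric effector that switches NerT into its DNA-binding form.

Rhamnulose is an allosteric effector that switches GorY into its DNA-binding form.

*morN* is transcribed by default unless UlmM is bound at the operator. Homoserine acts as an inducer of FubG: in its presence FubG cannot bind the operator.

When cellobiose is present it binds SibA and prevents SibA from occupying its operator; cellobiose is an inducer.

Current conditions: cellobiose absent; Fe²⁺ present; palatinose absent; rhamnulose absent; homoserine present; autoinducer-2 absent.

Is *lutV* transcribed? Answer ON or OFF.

OFF

Autoinducer-2 is absent, so OrvF is inactive.
Homoserine is present, so FubG is inactive.
Palatinose is absent, so NerT is inactive.
Cellobiose is absent, so SibA is active.
Rhamnulose is absent, so GorY is inactive.
With repressor SibA bound, *lutV* is not transcribed.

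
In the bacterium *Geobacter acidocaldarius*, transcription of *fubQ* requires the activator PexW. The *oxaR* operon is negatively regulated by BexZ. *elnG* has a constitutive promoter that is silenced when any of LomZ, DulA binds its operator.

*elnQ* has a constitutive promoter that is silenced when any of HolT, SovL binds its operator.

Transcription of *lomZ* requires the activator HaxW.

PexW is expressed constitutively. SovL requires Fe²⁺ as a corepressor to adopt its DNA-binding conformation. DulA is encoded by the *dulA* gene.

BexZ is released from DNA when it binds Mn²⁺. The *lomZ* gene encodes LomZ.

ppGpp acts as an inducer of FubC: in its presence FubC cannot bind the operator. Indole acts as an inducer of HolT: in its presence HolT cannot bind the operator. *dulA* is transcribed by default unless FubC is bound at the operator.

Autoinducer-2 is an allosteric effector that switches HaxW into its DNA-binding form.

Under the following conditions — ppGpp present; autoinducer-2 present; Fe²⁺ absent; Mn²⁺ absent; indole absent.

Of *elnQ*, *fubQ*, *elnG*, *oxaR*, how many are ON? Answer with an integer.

1

Indole is absent, so HolT is active.
Fe²⁺ is absent, so SovL is inactive.
With repressor HolT bound, *elnQ* is not transcribed.
→ *elnQ* is OFF.
PexW is produced constitutively and is active.
No repressor is bound and PexW is active, so *fubQ* is transcribed.
→ *fubQ* is ON.
Autoinducer-2 is present, so HaxW is active.
No repressor is bound and HaxW is active, so *lomZ* is transcribed.
So LomZ is produced and active.
ppGpp is present, so FubC is inactive.
With no repressor bound, *dulA* is transcribed.
So DulA is produced and active.
With repressor LomZ bound, *elnG* is not transcribed.
→ *elnG* is OFF.
Mn²⁺ is absent, so BexZ is active.
With repressor BexZ bound, *oxaR* is not transcribed.
→ *oxaR* is OFF.
1 of the 4 genes is transcribed.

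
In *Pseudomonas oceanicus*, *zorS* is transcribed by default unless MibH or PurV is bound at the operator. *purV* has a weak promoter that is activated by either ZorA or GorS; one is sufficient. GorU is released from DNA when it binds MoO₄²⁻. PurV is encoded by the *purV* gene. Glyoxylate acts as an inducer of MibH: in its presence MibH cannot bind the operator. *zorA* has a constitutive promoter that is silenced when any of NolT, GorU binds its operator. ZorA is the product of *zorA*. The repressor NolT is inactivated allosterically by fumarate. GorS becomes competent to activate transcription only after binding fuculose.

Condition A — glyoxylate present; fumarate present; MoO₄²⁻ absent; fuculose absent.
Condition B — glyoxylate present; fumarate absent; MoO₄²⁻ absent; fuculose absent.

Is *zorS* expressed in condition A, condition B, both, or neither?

both

Condition A:
Glyoxylate is present, so MibH is inactive.
Fumarate is present, so NolT is inactive.
MoO₄²⁻ is absent, so GorU is active.
With repressor GorU bound, *zorA* is not transcribed.
So ZorA is not produced.
Fuculose is absent, so GorS is inactive.
No activator is available at the *purV* promoter, so *purV* is not transcribed.
So PurV is not produced.
With no repressor bound, *zorS* is transcribed.
→ *zorS* is ON in A.
Condition B:
Glyoxylate is present, so MibH is inactive.
Fumarate is absent, so NolT is active.
MoO₄²⁻ is absent, so GorU is active.
With repressor NolT bound, *zorA* is not transcribed.
So ZorA is not produced.
Fuculose is absent, so GorS is inactive.
No activator is available at the *purV* promoter, so *purV* is not transcribed.
So PurV is not produced.
With no repressor bound, *zorS* is transcribed.
→ *zorS* is ON in B.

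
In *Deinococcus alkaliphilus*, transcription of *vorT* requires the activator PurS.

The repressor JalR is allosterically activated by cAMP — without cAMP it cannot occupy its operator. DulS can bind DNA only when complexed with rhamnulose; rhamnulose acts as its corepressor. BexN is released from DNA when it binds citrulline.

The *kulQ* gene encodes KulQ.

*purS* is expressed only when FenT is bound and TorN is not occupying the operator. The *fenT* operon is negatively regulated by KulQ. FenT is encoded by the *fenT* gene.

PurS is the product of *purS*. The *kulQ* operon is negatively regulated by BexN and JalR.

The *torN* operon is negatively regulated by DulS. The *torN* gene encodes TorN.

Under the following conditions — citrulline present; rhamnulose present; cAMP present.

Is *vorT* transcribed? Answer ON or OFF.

Citrulline is present, so BexN is inactive.
cAMP is present, so JalR is active.
With repressor JalR bound, *kulQ* is not transcribed.
So KulQ is not produced.
With no repressor bound, *fenT* is transcribed.
So FenT is produced and active.
Rhamnulose is present, so DulS is active.
With repressor DulS bound, *torN* is not transcribed.
So TorN is not produced.
No repressor is bound and FenT is active, so *purS* is transcribed.
So PurS is produced and active.
No repressor is bound and PurS is active, so *vorT* is transcribed.

ON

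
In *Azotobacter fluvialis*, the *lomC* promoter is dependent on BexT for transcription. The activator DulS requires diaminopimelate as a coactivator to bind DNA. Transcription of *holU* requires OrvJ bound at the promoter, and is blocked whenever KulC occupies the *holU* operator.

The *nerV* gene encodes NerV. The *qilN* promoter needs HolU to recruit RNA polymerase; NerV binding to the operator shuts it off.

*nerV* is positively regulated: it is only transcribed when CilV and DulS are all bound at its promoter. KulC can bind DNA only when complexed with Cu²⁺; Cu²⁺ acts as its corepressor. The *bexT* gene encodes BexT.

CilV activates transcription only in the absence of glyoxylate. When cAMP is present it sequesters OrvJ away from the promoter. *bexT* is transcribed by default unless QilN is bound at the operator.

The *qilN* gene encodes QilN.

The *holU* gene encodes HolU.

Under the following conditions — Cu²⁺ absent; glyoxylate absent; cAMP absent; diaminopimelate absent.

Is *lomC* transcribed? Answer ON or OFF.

cAMP is absent, so OrvJ is active.
Cu²⁺ is absent, so KulC is inactive.
No repressor is bound and OrvJ is active, so *holU* is transcribed.
So HolU is produced and active.
Glyoxylate is absent, so CilV is active.
Diaminopimelate is absent, so DulS is inactive.
Required activator DulS is absent, so *nerV* is not transcribed.
So NerV is not produced.
No repressor is bound and HolU is active, so *qilN* is transcribed.
So QilN is produced and active.
With repressor QilN bound, *bexT* is not transcribed.
So BexT is not produced.
Required activator BexT is absent, so *lomC* is not transcribed.

OFF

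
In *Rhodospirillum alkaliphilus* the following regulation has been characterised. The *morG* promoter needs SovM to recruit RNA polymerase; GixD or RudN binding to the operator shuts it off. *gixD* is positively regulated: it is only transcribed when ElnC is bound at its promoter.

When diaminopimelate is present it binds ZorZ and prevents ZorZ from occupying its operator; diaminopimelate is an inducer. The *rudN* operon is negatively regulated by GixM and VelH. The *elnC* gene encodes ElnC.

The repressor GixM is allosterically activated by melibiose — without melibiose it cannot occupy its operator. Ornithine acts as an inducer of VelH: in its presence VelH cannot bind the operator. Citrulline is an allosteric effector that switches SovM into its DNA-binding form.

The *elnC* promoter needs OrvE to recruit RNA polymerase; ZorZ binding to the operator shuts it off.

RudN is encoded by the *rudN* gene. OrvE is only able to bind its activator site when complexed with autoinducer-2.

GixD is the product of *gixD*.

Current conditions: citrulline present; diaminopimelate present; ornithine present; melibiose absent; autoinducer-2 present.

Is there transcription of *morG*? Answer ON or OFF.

OFF

Citrulline is present, so SovM is active.
Diaminopimelate is present, so ZorZ is inactive.
Autoinducer-2 is present, so OrvE is active.
No repressor is bound and OrvE is active, so *elnC* is transcribed.
So ElnC is produced and active.
No repressor is bound and ElnC is active, so *gixD* is transcribed.
So GixD is produced and active.
Melibiose is absent, so GixM is inactive.
Ornithine is present, so VelH is inactive.
With no repressor bound, *rudN* is transcribed.
So RudN is produced and active.
With repressor GixD bound, *morG* is not transcribed.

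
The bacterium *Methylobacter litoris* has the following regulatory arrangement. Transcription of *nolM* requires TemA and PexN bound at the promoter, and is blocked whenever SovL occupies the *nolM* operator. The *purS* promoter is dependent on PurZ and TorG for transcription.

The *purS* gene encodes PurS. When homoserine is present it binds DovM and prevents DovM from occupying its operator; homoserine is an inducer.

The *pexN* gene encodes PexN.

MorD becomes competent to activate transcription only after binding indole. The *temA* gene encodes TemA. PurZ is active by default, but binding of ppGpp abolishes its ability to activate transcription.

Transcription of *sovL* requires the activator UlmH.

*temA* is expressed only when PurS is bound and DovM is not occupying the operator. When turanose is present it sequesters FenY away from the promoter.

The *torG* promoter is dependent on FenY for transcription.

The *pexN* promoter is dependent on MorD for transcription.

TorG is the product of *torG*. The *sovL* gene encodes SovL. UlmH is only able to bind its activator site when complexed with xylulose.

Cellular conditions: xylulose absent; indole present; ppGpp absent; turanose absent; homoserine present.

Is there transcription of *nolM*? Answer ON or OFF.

Xylulose is absent, so UlmH is inactive.
Required activator UlmH is absent, so *sovL* is not transcribed.
So SovL is not produced.
ppGpp is absent, so PurZ is active.
Turanose is absent, so FenY is active.
No repressor is bound and FenY is active, so *torG* is transcribed.
So TorG is produced and active.
No repressor is bound and PurZ and TorG are active, so *purS* is transcribed.
So PurS is produced and active.
Homoserine is present, so DovM is inactive.
No repressor is bound and PurS is active, so *temA* is transcribed.
So TemA is produced and active.
Indole is present, so MorD is active.
No repressor is bound and MorD is active, so *pexN* is transcribed.
So PexN is produced and active.
No repressor is bound and TemA and PexN are active, so *nolM* is transcribed.

ON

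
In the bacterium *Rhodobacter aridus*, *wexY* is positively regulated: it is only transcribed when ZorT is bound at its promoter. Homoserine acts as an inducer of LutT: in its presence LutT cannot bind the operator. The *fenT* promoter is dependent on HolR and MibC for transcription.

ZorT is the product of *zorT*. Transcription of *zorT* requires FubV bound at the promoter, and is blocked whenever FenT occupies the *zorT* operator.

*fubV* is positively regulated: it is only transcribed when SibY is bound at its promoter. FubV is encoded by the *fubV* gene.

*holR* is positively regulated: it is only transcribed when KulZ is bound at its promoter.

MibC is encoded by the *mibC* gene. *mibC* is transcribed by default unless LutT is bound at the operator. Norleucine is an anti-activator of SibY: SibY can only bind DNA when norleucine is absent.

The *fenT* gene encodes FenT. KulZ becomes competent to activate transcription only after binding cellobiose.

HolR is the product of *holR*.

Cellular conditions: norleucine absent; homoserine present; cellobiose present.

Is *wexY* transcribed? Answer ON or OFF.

OFF

Cellobiose is present, so KulZ is active.
No repressor is bound and KulZ is active, so *holR* is transcribed.
So HolR is produced and active.
Homoserine is present, so LutT is inactive.
With no repressor bound, *mibC* is transcribed.
So MibC is produced and active.
No repressor is bound and HolR and MibC are active, so *fenT* is transcribed.
So FenT is produced and active.
Norleucine is absent, so SibY is active.
No repressor is bound and SibY is active, so *fubV* is transcribed.
So FubV is produced and active.
With repressor FenT bound, *zorT* is not transcribed.
So ZorT is not produced.
Required activator ZorT is absent, so *wexY* is not transcribed.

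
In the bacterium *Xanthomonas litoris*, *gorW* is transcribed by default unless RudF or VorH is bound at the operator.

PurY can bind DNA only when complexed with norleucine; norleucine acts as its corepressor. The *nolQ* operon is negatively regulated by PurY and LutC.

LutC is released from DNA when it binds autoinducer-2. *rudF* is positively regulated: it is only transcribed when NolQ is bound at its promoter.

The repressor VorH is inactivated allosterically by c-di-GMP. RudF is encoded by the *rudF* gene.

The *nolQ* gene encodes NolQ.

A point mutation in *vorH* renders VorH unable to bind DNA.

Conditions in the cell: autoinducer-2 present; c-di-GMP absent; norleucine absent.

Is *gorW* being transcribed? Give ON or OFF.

Norleucine is absent, so PurY is inactive.
Autoinducer-2 is present, so LutC is inactive.
With no repressor bound, *nolQ* is transcribed.
So NolQ is produced and active.
No repressor is bound and NolQ is active, so *rudF* is transcribed.
So RudF is produced and active.
VorH is non-functional in this strain, so it has no effect.
With repressor RudF bound, *gorW* is not transcribed.

OFF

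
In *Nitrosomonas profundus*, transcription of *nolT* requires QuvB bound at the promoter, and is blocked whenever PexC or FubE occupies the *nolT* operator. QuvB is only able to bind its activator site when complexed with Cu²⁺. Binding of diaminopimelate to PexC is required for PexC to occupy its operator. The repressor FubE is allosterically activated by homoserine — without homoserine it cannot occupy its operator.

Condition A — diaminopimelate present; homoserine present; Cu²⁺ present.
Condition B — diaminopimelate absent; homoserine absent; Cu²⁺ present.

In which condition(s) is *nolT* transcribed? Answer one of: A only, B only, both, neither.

B only

Condition A:
Diaminopimelate is present, so PexC is active.
Homoserine is present, so FubE is active.
Cu²⁺ is present, so QuvB is active.
With repressor PexC bound, *nolT* is not transcribed.
→ *nolT* is OFF in A.
Condition B:
Diaminopimelate is absent, so PexC is inactive.
Homoserine is absent, so FubE is inactive.
Cu²⁺ is present, so QuvB is active.
No repressor is bound and QuvB is active, so *nolT* is transcribed.
→ *nolT* is ON in B.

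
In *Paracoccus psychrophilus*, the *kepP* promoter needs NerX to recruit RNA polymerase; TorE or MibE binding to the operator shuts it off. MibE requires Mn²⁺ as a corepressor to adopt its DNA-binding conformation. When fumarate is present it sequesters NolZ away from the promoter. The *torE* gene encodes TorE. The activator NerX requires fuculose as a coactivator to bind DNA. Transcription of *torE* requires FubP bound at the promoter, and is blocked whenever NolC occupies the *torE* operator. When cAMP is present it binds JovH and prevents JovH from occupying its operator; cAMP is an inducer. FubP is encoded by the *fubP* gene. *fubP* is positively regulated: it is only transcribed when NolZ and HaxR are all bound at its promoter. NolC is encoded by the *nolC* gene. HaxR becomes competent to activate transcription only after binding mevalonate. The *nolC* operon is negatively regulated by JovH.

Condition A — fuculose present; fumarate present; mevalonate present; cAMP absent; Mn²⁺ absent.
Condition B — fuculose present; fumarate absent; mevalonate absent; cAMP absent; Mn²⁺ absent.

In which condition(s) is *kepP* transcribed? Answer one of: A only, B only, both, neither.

Condition A:
Fuculose is present, so NerX is active.
Fumarate is present, so NolZ is inactive.
Mevalonate is present, so HaxR is active.
Required activator NolZ is absent, so *fubP* is not transcribed.
So FubP is not produced.
cAMP is absent, so JovH is active.
With repressor JovH bound, *nolC* is not transcribed.
So NolC is not produced.
Required activator FubP is absent, so *torE* is not transcribed.
So TorE is not produced.
Mn²⁺ is absent, so MibE is inactive.
No repressor is bound and NerX is active, so *kepP* is transcribed.
→ *kepP* is ON in A.
Condition B:
Fuculose is present, so NerX is active.
Fumarate is absent, so NolZ is active.
Mevalonate is absent, so HaxR is inactive.
Required activator HaxR is absent, so *fubP* is not transcribed.
So FubP is not produced.
cAMP is absent, so JovH is active.
With repressor JovH bound, *nolC* is not transcribed.
So NolC is not produced.
Required activator FubP is absent, so *torE* is not transcribed.
So TorE is not produced.
Mn²⁺ is absent, so MibE is inactive.
No repressor is bound and NerX is active, so *kepP* is transcribed.
→ *kepP* is ON in B.

both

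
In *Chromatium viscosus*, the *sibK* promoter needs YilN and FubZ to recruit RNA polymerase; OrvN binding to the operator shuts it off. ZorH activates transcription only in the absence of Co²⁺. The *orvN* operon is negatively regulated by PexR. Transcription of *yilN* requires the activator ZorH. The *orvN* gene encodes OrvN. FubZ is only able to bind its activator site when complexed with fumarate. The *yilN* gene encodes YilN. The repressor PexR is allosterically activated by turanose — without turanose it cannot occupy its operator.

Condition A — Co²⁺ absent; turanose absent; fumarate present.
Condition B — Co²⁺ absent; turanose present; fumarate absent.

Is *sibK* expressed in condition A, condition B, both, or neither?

neither

Condition A:
Co²⁺ is absent, so ZorH is active.
No repressor is bound and ZorH is active, so *yilN* is transcribed.
So YilN is produced and active.
Turanose is absent, so PexR is inactive.
With no repressor bound, *orvN* is transcribed.
So OrvN is produced and active.
Fumarate is present, so FubZ is active.
With repressor OrvN bound, *sibK* is not transcribed.
→ *sibK* is OFF in A.
Condition B:
Co²⁺ is absent, so ZorH is active.
No repressor is bound and ZorH is active, so *yilN* is transcribed.
So YilN is produced and active.
Turanose is present, so PexR is active.
With repressor PexR bound, *orvN* is not transcribed.
So OrvN is not produced.
Fumarate is absent, so FubZ is inactive.
Required activator FubZ is absent, so *sibK* is not transcribed.
→ *sibK* is OFF in B.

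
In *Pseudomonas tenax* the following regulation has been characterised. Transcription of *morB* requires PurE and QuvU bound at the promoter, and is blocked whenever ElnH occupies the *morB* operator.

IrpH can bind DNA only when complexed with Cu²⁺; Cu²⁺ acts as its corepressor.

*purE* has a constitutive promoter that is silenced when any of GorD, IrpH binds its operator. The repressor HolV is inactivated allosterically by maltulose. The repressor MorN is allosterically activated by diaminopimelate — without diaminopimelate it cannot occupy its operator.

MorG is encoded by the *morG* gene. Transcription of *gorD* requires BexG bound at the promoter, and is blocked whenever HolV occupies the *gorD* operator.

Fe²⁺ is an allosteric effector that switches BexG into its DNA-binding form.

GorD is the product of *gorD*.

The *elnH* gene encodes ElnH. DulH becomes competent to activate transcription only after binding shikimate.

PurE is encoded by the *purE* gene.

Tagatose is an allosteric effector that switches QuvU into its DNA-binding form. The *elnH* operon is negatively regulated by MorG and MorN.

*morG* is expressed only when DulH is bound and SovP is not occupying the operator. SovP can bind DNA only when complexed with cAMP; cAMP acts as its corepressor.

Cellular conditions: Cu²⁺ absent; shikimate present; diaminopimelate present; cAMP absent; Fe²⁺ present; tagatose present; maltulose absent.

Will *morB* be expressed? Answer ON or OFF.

ON

Fe²⁺ is present, so BexG is active.
Maltulose is absent, so HolV is active.
With repressor HolV bound, *gorD* is not transcribed.
So GorD is not produced.
Cu²⁺ is absent, so IrpH is inactive.
With no repressor bound, *purE* is transcribed.
So PurE is produced and active.
Tagatose is present, so QuvU is active.
cAMP is absent, so SovP is inactive.
Shikimate is present, so DulH is active.
No repressor is bound and DulH is active, so *morG* is transcribed.
So MorG is produced and active.
Diaminopimelate is present, so MorN is active.
With repressor MorG bound, *elnH* is not transcribed.
So ElnH is not produced.
No repressor is bound and PurE and QuvU are active, so *morB* is transcribed.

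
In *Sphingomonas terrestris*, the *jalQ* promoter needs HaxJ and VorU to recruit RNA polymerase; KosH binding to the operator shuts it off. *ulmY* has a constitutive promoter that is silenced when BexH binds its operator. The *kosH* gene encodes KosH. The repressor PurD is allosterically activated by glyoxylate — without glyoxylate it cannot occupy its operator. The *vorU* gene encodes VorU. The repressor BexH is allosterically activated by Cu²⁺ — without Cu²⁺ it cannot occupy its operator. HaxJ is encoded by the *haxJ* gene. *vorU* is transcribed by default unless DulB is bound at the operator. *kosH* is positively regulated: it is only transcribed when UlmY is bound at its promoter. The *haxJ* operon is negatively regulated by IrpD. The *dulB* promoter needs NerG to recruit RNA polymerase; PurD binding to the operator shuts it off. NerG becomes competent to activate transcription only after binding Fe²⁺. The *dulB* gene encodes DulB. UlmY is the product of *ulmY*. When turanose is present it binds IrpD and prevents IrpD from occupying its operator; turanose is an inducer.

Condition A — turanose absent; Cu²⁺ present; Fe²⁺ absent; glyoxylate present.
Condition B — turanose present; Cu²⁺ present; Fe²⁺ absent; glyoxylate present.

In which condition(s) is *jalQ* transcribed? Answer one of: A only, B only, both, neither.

Condition A:
Turanose is absent, so IrpD is active.
With repressor IrpD bound, *haxJ* is not transcribed.
So HaxJ is not produced.
Cu²⁺ is present, so BexH is active.
With repressor BexH bound, *ulmY* is not transcribed.
So UlmY is not produced.
Required activator UlmY is absent, so *kosH* is not transcribed.
So KosH is not produced.
Fe²⁺ is absent, so NerG is inactive.
Glyoxylate is present, so PurD is active.
With repressor PurD bound, *dulB* is not transcribed.
So DulB is not produced.
With no repressor bound, *vorU* is transcribed.
So VorU is produced and active.
Required activator HaxJ is absent, so *jalQ* is not transcribed.
→ *jalQ* is OFF in A.
Condition B:
Turanose is present, so IrpD is inactive.
With no repressor bound, *haxJ* is transcribed.
So HaxJ is produced and active.
Cu²⁺ is present, so BexH is active.
With repressor BexH bound, *ulmY* is not transcribed.
So UlmY is not produced.
Required activator UlmY is absent, so *kosH* is not transcribed.
So KosH is not produced.
Fe²⁺ is absent, so NerG is inactive.
Glyoxylate is present, so PurD is active.
With repressor PurD bound, *dulB* is not transcribed.
So DulB is not produced.
With no repressor bound, *vorU* is transcribed.
So VorU is produced and active.
No repressor is bound and HaxJ and VorU are active, so *jalQ* is transcribed.
→ *jalQ* is ON in B.

B only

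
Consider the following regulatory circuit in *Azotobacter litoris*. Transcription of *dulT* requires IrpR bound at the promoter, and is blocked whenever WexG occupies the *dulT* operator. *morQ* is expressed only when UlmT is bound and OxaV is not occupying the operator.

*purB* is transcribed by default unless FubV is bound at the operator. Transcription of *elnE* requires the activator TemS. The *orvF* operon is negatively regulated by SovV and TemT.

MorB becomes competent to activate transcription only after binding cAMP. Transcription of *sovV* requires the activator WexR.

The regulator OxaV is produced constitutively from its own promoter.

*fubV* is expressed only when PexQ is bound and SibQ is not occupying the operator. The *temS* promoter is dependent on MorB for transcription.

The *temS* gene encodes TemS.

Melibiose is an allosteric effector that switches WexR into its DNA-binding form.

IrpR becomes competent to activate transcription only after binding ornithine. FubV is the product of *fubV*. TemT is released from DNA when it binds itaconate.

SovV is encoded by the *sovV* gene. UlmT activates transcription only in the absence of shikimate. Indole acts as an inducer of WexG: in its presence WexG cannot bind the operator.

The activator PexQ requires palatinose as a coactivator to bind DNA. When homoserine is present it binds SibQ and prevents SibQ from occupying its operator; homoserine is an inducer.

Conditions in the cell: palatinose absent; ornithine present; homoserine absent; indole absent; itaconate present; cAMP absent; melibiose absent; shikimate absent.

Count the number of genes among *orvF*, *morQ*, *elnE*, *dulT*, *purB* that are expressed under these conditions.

Melibiose is absent, so WexR is inactive.
Required activator WexR is absent, so *sovV* is not transcribed.
So SovV is not produced.
Itaconate is present, so TemT is inactive.
With no repressor bound, *orvF* is transcribed.
→ *orvF* is ON.
OxaV is produced constitutively and is active.
Shikimate is absent, so UlmT is active.
With repressor OxaV bound, *morQ* is not transcribed.
→ *morQ* is OFF.
cAMP is absent, so MorB is inactive.
Required activator MorB is absent, so *temS* is not transcribed.
So TemS is not produced.
Required activator TemS is absent, so *elnE* is not transcribed.
→ *elnE* is OFF.
Ornithine is present, so IrpR is active.
Indole is absent, so WexG is active.
With repressor WexG bound, *dulT* is not transcribed.
→ *dulT* is OFF.
Homoserine is absent, so SibQ is active.
Palatinose is absent, so PexQ is inactive.
With repressor SibQ bound, *fubV* is not transcribed.
So FubV is not produced.
With no repressor bound, *purB* is transcribed.
→ *purB* is ON.
2 of the 5 genes are transcribed.

2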